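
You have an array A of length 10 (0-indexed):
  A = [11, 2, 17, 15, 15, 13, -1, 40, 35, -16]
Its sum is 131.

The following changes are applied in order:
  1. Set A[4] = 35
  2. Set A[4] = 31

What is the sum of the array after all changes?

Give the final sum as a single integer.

Answer: 147

Derivation:
Initial sum: 131
Change 1: A[4] 15 -> 35, delta = 20, sum = 151
Change 2: A[4] 35 -> 31, delta = -4, sum = 147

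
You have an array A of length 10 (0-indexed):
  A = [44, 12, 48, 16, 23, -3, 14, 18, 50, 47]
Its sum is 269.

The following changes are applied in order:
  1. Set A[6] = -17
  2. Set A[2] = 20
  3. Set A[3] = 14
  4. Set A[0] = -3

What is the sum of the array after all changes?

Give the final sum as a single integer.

Answer: 161

Derivation:
Initial sum: 269
Change 1: A[6] 14 -> -17, delta = -31, sum = 238
Change 2: A[2] 48 -> 20, delta = -28, sum = 210
Change 3: A[3] 16 -> 14, delta = -2, sum = 208
Change 4: A[0] 44 -> -3, delta = -47, sum = 161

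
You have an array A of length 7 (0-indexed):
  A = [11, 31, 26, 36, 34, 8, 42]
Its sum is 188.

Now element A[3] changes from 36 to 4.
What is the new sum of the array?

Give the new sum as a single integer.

Answer: 156

Derivation:
Old value at index 3: 36
New value at index 3: 4
Delta = 4 - 36 = -32
New sum = old_sum + delta = 188 + (-32) = 156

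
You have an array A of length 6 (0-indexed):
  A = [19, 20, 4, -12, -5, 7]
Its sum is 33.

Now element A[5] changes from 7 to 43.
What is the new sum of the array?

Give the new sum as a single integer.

Old value at index 5: 7
New value at index 5: 43
Delta = 43 - 7 = 36
New sum = old_sum + delta = 33 + (36) = 69

Answer: 69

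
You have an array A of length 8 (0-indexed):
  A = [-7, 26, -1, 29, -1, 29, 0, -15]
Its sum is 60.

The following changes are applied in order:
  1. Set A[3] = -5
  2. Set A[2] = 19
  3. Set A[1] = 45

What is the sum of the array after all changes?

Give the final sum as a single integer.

Initial sum: 60
Change 1: A[3] 29 -> -5, delta = -34, sum = 26
Change 2: A[2] -1 -> 19, delta = 20, sum = 46
Change 3: A[1] 26 -> 45, delta = 19, sum = 65

Answer: 65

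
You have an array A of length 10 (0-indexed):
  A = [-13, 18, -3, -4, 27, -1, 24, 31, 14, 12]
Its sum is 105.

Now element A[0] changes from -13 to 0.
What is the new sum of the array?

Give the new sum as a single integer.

Old value at index 0: -13
New value at index 0: 0
Delta = 0 - -13 = 13
New sum = old_sum + delta = 105 + (13) = 118

Answer: 118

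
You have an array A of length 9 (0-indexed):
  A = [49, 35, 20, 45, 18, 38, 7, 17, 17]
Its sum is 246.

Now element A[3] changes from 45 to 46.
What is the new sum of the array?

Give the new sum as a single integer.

Answer: 247

Derivation:
Old value at index 3: 45
New value at index 3: 46
Delta = 46 - 45 = 1
New sum = old_sum + delta = 246 + (1) = 247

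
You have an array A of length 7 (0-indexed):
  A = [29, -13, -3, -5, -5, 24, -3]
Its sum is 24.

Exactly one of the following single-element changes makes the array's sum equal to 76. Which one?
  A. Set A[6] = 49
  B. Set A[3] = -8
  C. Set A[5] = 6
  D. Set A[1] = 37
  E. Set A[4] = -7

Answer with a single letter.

Answer: A

Derivation:
Option A: A[6] -3->49, delta=52, new_sum=24+(52)=76 <-- matches target
Option B: A[3] -5->-8, delta=-3, new_sum=24+(-3)=21
Option C: A[5] 24->6, delta=-18, new_sum=24+(-18)=6
Option D: A[1] -13->37, delta=50, new_sum=24+(50)=74
Option E: A[4] -5->-7, delta=-2, new_sum=24+(-2)=22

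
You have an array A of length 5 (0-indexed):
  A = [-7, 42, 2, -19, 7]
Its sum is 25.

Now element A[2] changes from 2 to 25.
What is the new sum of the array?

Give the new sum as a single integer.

Old value at index 2: 2
New value at index 2: 25
Delta = 25 - 2 = 23
New sum = old_sum + delta = 25 + (23) = 48

Answer: 48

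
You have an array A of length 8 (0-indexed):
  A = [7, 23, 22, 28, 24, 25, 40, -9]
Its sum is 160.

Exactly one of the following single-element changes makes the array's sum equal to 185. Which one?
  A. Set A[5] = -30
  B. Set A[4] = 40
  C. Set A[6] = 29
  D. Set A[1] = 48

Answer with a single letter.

Answer: D

Derivation:
Option A: A[5] 25->-30, delta=-55, new_sum=160+(-55)=105
Option B: A[4] 24->40, delta=16, new_sum=160+(16)=176
Option C: A[6] 40->29, delta=-11, new_sum=160+(-11)=149
Option D: A[1] 23->48, delta=25, new_sum=160+(25)=185 <-- matches target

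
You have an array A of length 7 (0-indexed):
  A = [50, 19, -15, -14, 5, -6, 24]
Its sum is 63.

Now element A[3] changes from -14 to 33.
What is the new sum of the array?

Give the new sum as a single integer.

Answer: 110

Derivation:
Old value at index 3: -14
New value at index 3: 33
Delta = 33 - -14 = 47
New sum = old_sum + delta = 63 + (47) = 110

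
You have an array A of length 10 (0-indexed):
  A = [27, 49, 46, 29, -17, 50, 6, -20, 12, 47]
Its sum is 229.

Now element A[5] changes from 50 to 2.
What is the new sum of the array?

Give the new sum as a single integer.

Old value at index 5: 50
New value at index 5: 2
Delta = 2 - 50 = -48
New sum = old_sum + delta = 229 + (-48) = 181

Answer: 181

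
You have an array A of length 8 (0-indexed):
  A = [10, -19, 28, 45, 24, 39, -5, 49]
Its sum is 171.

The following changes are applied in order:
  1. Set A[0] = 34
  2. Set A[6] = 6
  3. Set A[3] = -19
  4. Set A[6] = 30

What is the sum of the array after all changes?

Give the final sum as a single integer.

Initial sum: 171
Change 1: A[0] 10 -> 34, delta = 24, sum = 195
Change 2: A[6] -5 -> 6, delta = 11, sum = 206
Change 3: A[3] 45 -> -19, delta = -64, sum = 142
Change 4: A[6] 6 -> 30, delta = 24, sum = 166

Answer: 166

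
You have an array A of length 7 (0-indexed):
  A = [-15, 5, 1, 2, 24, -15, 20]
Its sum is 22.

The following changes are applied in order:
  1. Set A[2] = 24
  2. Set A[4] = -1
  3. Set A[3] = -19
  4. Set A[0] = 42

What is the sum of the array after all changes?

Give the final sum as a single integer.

Initial sum: 22
Change 1: A[2] 1 -> 24, delta = 23, sum = 45
Change 2: A[4] 24 -> -1, delta = -25, sum = 20
Change 3: A[3] 2 -> -19, delta = -21, sum = -1
Change 4: A[0] -15 -> 42, delta = 57, sum = 56

Answer: 56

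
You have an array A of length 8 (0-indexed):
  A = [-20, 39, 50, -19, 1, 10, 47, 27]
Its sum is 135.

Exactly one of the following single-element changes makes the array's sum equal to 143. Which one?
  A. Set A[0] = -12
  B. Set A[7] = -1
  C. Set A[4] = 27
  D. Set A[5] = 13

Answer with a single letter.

Answer: A

Derivation:
Option A: A[0] -20->-12, delta=8, new_sum=135+(8)=143 <-- matches target
Option B: A[7] 27->-1, delta=-28, new_sum=135+(-28)=107
Option C: A[4] 1->27, delta=26, new_sum=135+(26)=161
Option D: A[5] 10->13, delta=3, new_sum=135+(3)=138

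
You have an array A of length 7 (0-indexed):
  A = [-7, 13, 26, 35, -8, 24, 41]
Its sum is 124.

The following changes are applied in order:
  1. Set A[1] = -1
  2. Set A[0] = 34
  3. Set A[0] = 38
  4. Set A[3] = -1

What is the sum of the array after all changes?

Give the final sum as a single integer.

Answer: 119

Derivation:
Initial sum: 124
Change 1: A[1] 13 -> -1, delta = -14, sum = 110
Change 2: A[0] -7 -> 34, delta = 41, sum = 151
Change 3: A[0] 34 -> 38, delta = 4, sum = 155
Change 4: A[3] 35 -> -1, delta = -36, sum = 119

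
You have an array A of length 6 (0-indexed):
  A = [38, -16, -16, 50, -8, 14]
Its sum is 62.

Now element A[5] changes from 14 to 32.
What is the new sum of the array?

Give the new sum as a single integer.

Answer: 80

Derivation:
Old value at index 5: 14
New value at index 5: 32
Delta = 32 - 14 = 18
New sum = old_sum + delta = 62 + (18) = 80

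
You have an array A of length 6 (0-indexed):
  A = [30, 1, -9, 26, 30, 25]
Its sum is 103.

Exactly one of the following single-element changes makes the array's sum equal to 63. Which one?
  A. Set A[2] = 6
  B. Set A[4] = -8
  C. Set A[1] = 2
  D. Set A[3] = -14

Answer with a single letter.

Option A: A[2] -9->6, delta=15, new_sum=103+(15)=118
Option B: A[4] 30->-8, delta=-38, new_sum=103+(-38)=65
Option C: A[1] 1->2, delta=1, new_sum=103+(1)=104
Option D: A[3] 26->-14, delta=-40, new_sum=103+(-40)=63 <-- matches target

Answer: D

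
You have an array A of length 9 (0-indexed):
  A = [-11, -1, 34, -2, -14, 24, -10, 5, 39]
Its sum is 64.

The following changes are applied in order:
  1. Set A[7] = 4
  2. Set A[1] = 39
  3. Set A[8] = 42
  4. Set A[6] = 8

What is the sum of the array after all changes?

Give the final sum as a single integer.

Initial sum: 64
Change 1: A[7] 5 -> 4, delta = -1, sum = 63
Change 2: A[1] -1 -> 39, delta = 40, sum = 103
Change 3: A[8] 39 -> 42, delta = 3, sum = 106
Change 4: A[6] -10 -> 8, delta = 18, sum = 124

Answer: 124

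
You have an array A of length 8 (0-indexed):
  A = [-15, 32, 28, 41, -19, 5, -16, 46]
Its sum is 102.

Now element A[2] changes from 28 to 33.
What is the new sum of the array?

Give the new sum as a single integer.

Answer: 107

Derivation:
Old value at index 2: 28
New value at index 2: 33
Delta = 33 - 28 = 5
New sum = old_sum + delta = 102 + (5) = 107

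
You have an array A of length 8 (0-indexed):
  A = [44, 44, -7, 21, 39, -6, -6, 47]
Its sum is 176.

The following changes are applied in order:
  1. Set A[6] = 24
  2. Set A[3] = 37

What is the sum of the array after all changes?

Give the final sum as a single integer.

Initial sum: 176
Change 1: A[6] -6 -> 24, delta = 30, sum = 206
Change 2: A[3] 21 -> 37, delta = 16, sum = 222

Answer: 222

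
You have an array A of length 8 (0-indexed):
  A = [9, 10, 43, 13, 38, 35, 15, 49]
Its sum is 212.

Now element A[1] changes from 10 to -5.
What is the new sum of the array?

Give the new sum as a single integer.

Answer: 197

Derivation:
Old value at index 1: 10
New value at index 1: -5
Delta = -5 - 10 = -15
New sum = old_sum + delta = 212 + (-15) = 197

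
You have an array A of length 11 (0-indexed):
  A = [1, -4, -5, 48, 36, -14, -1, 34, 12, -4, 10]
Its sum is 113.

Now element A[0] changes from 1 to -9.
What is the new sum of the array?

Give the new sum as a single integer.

Answer: 103

Derivation:
Old value at index 0: 1
New value at index 0: -9
Delta = -9 - 1 = -10
New sum = old_sum + delta = 113 + (-10) = 103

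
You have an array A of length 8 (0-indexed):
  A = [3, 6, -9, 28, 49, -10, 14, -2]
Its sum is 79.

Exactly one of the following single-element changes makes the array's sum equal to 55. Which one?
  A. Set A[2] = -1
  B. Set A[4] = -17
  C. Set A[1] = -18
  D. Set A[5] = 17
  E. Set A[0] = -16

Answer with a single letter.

Option A: A[2] -9->-1, delta=8, new_sum=79+(8)=87
Option B: A[4] 49->-17, delta=-66, new_sum=79+(-66)=13
Option C: A[1] 6->-18, delta=-24, new_sum=79+(-24)=55 <-- matches target
Option D: A[5] -10->17, delta=27, new_sum=79+(27)=106
Option E: A[0] 3->-16, delta=-19, new_sum=79+(-19)=60

Answer: C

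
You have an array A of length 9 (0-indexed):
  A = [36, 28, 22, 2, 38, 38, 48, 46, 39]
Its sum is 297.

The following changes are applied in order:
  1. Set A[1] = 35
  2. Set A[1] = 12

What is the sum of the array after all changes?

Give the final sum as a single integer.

Initial sum: 297
Change 1: A[1] 28 -> 35, delta = 7, sum = 304
Change 2: A[1] 35 -> 12, delta = -23, sum = 281

Answer: 281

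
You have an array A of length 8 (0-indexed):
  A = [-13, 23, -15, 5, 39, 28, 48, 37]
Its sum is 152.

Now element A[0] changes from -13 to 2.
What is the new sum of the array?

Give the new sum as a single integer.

Answer: 167

Derivation:
Old value at index 0: -13
New value at index 0: 2
Delta = 2 - -13 = 15
New sum = old_sum + delta = 152 + (15) = 167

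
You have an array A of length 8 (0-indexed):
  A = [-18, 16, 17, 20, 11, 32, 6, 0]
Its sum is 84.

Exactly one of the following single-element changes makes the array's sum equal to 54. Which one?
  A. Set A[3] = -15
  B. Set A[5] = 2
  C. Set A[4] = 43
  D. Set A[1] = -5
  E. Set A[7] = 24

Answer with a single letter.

Answer: B

Derivation:
Option A: A[3] 20->-15, delta=-35, new_sum=84+(-35)=49
Option B: A[5] 32->2, delta=-30, new_sum=84+(-30)=54 <-- matches target
Option C: A[4] 11->43, delta=32, new_sum=84+(32)=116
Option D: A[1] 16->-5, delta=-21, new_sum=84+(-21)=63
Option E: A[7] 0->24, delta=24, new_sum=84+(24)=108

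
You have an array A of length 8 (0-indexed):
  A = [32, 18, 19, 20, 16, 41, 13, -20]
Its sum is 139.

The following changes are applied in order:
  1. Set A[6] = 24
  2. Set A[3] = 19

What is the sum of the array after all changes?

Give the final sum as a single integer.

Answer: 149

Derivation:
Initial sum: 139
Change 1: A[6] 13 -> 24, delta = 11, sum = 150
Change 2: A[3] 20 -> 19, delta = -1, sum = 149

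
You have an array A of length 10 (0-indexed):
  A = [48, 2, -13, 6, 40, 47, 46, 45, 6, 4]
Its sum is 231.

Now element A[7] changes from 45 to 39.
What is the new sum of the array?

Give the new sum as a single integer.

Answer: 225

Derivation:
Old value at index 7: 45
New value at index 7: 39
Delta = 39 - 45 = -6
New sum = old_sum + delta = 231 + (-6) = 225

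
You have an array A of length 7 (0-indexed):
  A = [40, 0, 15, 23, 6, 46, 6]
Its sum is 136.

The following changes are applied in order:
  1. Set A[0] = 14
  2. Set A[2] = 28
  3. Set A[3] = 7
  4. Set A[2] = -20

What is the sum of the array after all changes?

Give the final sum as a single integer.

Initial sum: 136
Change 1: A[0] 40 -> 14, delta = -26, sum = 110
Change 2: A[2] 15 -> 28, delta = 13, sum = 123
Change 3: A[3] 23 -> 7, delta = -16, sum = 107
Change 4: A[2] 28 -> -20, delta = -48, sum = 59

Answer: 59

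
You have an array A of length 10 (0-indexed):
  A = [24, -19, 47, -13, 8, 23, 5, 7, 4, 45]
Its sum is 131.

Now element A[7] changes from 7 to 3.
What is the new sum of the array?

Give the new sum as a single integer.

Old value at index 7: 7
New value at index 7: 3
Delta = 3 - 7 = -4
New sum = old_sum + delta = 131 + (-4) = 127

Answer: 127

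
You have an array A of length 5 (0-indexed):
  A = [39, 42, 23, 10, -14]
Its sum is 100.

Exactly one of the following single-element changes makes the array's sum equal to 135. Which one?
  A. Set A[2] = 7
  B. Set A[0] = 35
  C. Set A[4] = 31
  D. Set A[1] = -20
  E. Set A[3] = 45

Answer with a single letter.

Option A: A[2] 23->7, delta=-16, new_sum=100+(-16)=84
Option B: A[0] 39->35, delta=-4, new_sum=100+(-4)=96
Option C: A[4] -14->31, delta=45, new_sum=100+(45)=145
Option D: A[1] 42->-20, delta=-62, new_sum=100+(-62)=38
Option E: A[3] 10->45, delta=35, new_sum=100+(35)=135 <-- matches target

Answer: E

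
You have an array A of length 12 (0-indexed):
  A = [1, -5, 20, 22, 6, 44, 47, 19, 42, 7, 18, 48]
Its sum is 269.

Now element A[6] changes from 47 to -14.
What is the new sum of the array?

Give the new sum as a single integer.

Old value at index 6: 47
New value at index 6: -14
Delta = -14 - 47 = -61
New sum = old_sum + delta = 269 + (-61) = 208

Answer: 208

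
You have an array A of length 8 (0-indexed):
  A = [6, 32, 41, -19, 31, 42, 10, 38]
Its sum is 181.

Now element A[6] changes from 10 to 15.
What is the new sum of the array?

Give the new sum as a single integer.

Old value at index 6: 10
New value at index 6: 15
Delta = 15 - 10 = 5
New sum = old_sum + delta = 181 + (5) = 186

Answer: 186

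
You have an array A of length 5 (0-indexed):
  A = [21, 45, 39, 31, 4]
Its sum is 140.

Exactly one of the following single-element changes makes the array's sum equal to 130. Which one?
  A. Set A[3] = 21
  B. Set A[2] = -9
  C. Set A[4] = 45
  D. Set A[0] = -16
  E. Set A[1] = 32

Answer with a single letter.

Answer: A

Derivation:
Option A: A[3] 31->21, delta=-10, new_sum=140+(-10)=130 <-- matches target
Option B: A[2] 39->-9, delta=-48, new_sum=140+(-48)=92
Option C: A[4] 4->45, delta=41, new_sum=140+(41)=181
Option D: A[0] 21->-16, delta=-37, new_sum=140+(-37)=103
Option E: A[1] 45->32, delta=-13, new_sum=140+(-13)=127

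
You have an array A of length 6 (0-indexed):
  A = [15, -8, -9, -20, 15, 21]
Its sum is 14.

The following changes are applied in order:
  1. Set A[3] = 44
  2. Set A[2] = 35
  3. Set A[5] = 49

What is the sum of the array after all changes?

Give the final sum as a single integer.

Answer: 150

Derivation:
Initial sum: 14
Change 1: A[3] -20 -> 44, delta = 64, sum = 78
Change 2: A[2] -9 -> 35, delta = 44, sum = 122
Change 3: A[5] 21 -> 49, delta = 28, sum = 150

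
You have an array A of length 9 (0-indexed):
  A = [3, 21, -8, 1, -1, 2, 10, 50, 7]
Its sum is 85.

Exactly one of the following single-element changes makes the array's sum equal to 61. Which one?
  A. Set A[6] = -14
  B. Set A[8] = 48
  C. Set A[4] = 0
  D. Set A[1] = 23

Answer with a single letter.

Answer: A

Derivation:
Option A: A[6] 10->-14, delta=-24, new_sum=85+(-24)=61 <-- matches target
Option B: A[8] 7->48, delta=41, new_sum=85+(41)=126
Option C: A[4] -1->0, delta=1, new_sum=85+(1)=86
Option D: A[1] 21->23, delta=2, new_sum=85+(2)=87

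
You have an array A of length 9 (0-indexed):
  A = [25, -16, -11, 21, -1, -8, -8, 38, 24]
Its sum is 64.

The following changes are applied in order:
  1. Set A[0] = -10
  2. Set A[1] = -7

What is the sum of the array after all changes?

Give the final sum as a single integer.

Answer: 38

Derivation:
Initial sum: 64
Change 1: A[0] 25 -> -10, delta = -35, sum = 29
Change 2: A[1] -16 -> -7, delta = 9, sum = 38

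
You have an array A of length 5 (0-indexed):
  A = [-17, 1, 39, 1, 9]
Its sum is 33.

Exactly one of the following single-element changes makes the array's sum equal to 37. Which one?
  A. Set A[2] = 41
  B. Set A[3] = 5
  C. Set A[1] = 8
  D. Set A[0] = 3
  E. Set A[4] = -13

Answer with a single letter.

Option A: A[2] 39->41, delta=2, new_sum=33+(2)=35
Option B: A[3] 1->5, delta=4, new_sum=33+(4)=37 <-- matches target
Option C: A[1] 1->8, delta=7, new_sum=33+(7)=40
Option D: A[0] -17->3, delta=20, new_sum=33+(20)=53
Option E: A[4] 9->-13, delta=-22, new_sum=33+(-22)=11

Answer: B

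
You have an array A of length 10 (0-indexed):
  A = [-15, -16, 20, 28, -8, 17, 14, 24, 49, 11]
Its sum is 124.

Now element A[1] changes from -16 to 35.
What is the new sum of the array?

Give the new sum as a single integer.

Old value at index 1: -16
New value at index 1: 35
Delta = 35 - -16 = 51
New sum = old_sum + delta = 124 + (51) = 175

Answer: 175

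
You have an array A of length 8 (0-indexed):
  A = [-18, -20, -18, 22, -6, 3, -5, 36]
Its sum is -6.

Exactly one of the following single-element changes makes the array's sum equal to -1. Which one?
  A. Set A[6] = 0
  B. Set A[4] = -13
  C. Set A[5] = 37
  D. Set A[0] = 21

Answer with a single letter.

Option A: A[6] -5->0, delta=5, new_sum=-6+(5)=-1 <-- matches target
Option B: A[4] -6->-13, delta=-7, new_sum=-6+(-7)=-13
Option C: A[5] 3->37, delta=34, new_sum=-6+(34)=28
Option D: A[0] -18->21, delta=39, new_sum=-6+(39)=33

Answer: A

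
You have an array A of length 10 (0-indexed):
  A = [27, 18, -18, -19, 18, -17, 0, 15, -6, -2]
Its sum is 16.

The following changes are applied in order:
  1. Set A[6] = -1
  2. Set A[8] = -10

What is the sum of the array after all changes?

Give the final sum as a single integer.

Initial sum: 16
Change 1: A[6] 0 -> -1, delta = -1, sum = 15
Change 2: A[8] -6 -> -10, delta = -4, sum = 11

Answer: 11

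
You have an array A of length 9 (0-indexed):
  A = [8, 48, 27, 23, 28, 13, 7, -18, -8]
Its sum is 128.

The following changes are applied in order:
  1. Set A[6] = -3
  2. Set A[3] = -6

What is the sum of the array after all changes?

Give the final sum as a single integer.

Answer: 89

Derivation:
Initial sum: 128
Change 1: A[6] 7 -> -3, delta = -10, sum = 118
Change 2: A[3] 23 -> -6, delta = -29, sum = 89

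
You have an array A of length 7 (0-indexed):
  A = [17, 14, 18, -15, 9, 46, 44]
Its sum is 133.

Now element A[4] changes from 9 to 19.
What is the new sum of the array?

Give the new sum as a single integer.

Answer: 143

Derivation:
Old value at index 4: 9
New value at index 4: 19
Delta = 19 - 9 = 10
New sum = old_sum + delta = 133 + (10) = 143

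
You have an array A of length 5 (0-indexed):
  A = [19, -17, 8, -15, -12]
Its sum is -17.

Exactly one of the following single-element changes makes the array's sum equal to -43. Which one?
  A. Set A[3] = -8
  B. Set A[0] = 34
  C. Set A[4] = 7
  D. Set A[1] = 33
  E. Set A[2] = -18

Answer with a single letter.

Option A: A[3] -15->-8, delta=7, new_sum=-17+(7)=-10
Option B: A[0] 19->34, delta=15, new_sum=-17+(15)=-2
Option C: A[4] -12->7, delta=19, new_sum=-17+(19)=2
Option D: A[1] -17->33, delta=50, new_sum=-17+(50)=33
Option E: A[2] 8->-18, delta=-26, new_sum=-17+(-26)=-43 <-- matches target

Answer: E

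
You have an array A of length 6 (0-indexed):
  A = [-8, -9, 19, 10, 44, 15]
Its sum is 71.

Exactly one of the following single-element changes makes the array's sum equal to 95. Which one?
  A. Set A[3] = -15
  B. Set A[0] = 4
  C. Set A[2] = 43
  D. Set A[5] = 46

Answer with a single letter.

Option A: A[3] 10->-15, delta=-25, new_sum=71+(-25)=46
Option B: A[0] -8->4, delta=12, new_sum=71+(12)=83
Option C: A[2] 19->43, delta=24, new_sum=71+(24)=95 <-- matches target
Option D: A[5] 15->46, delta=31, new_sum=71+(31)=102

Answer: C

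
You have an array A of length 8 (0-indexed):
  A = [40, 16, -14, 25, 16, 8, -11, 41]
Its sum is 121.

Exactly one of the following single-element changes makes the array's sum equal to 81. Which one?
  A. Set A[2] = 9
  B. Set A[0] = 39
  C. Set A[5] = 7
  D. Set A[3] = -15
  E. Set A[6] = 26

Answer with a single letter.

Answer: D

Derivation:
Option A: A[2] -14->9, delta=23, new_sum=121+(23)=144
Option B: A[0] 40->39, delta=-1, new_sum=121+(-1)=120
Option C: A[5] 8->7, delta=-1, new_sum=121+(-1)=120
Option D: A[3] 25->-15, delta=-40, new_sum=121+(-40)=81 <-- matches target
Option E: A[6] -11->26, delta=37, new_sum=121+(37)=158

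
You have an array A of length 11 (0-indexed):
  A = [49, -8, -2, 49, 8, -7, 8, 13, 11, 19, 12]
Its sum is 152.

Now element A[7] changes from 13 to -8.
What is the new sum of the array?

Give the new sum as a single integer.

Answer: 131

Derivation:
Old value at index 7: 13
New value at index 7: -8
Delta = -8 - 13 = -21
New sum = old_sum + delta = 152 + (-21) = 131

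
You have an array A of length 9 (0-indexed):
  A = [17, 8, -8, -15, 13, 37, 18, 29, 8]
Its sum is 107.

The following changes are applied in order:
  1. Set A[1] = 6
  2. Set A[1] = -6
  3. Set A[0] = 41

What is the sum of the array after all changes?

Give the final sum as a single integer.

Answer: 117

Derivation:
Initial sum: 107
Change 1: A[1] 8 -> 6, delta = -2, sum = 105
Change 2: A[1] 6 -> -6, delta = -12, sum = 93
Change 3: A[0] 17 -> 41, delta = 24, sum = 117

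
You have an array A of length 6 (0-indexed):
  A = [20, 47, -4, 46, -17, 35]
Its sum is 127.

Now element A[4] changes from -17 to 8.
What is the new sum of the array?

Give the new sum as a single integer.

Answer: 152

Derivation:
Old value at index 4: -17
New value at index 4: 8
Delta = 8 - -17 = 25
New sum = old_sum + delta = 127 + (25) = 152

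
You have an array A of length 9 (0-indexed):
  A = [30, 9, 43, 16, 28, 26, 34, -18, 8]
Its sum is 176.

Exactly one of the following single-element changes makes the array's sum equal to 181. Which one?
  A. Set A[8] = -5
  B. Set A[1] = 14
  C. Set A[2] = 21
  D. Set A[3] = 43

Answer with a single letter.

Option A: A[8] 8->-5, delta=-13, new_sum=176+(-13)=163
Option B: A[1] 9->14, delta=5, new_sum=176+(5)=181 <-- matches target
Option C: A[2] 43->21, delta=-22, new_sum=176+(-22)=154
Option D: A[3] 16->43, delta=27, new_sum=176+(27)=203

Answer: B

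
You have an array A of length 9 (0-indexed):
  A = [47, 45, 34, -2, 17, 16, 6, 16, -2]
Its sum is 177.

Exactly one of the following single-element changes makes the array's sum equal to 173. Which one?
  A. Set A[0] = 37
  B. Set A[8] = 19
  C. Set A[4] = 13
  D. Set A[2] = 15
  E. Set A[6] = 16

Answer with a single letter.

Answer: C

Derivation:
Option A: A[0] 47->37, delta=-10, new_sum=177+(-10)=167
Option B: A[8] -2->19, delta=21, new_sum=177+(21)=198
Option C: A[4] 17->13, delta=-4, new_sum=177+(-4)=173 <-- matches target
Option D: A[2] 34->15, delta=-19, new_sum=177+(-19)=158
Option E: A[6] 6->16, delta=10, new_sum=177+(10)=187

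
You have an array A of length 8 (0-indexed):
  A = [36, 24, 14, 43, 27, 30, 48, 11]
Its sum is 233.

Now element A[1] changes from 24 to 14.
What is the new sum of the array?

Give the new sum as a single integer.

Answer: 223

Derivation:
Old value at index 1: 24
New value at index 1: 14
Delta = 14 - 24 = -10
New sum = old_sum + delta = 233 + (-10) = 223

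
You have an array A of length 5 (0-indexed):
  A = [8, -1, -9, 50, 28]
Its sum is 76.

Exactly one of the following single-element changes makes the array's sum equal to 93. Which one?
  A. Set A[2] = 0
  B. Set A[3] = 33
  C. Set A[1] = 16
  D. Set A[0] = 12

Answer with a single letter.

Option A: A[2] -9->0, delta=9, new_sum=76+(9)=85
Option B: A[3] 50->33, delta=-17, new_sum=76+(-17)=59
Option C: A[1] -1->16, delta=17, new_sum=76+(17)=93 <-- matches target
Option D: A[0] 8->12, delta=4, new_sum=76+(4)=80

Answer: C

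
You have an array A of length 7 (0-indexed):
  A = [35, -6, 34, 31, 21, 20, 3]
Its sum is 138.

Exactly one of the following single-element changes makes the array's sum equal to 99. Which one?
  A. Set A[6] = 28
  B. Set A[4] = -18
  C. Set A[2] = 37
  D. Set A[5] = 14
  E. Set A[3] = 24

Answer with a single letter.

Option A: A[6] 3->28, delta=25, new_sum=138+(25)=163
Option B: A[4] 21->-18, delta=-39, new_sum=138+(-39)=99 <-- matches target
Option C: A[2] 34->37, delta=3, new_sum=138+(3)=141
Option D: A[5] 20->14, delta=-6, new_sum=138+(-6)=132
Option E: A[3] 31->24, delta=-7, new_sum=138+(-7)=131

Answer: B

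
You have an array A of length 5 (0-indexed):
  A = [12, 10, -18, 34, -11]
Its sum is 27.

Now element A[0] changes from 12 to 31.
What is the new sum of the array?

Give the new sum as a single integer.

Old value at index 0: 12
New value at index 0: 31
Delta = 31 - 12 = 19
New sum = old_sum + delta = 27 + (19) = 46

Answer: 46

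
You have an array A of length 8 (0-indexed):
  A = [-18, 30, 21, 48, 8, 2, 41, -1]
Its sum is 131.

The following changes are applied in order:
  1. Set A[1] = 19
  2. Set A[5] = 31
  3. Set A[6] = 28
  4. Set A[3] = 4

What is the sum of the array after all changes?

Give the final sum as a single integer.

Initial sum: 131
Change 1: A[1] 30 -> 19, delta = -11, sum = 120
Change 2: A[5] 2 -> 31, delta = 29, sum = 149
Change 3: A[6] 41 -> 28, delta = -13, sum = 136
Change 4: A[3] 48 -> 4, delta = -44, sum = 92

Answer: 92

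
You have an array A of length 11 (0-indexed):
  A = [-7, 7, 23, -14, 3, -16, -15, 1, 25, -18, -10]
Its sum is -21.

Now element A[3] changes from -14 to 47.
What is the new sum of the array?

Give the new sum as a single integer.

Old value at index 3: -14
New value at index 3: 47
Delta = 47 - -14 = 61
New sum = old_sum + delta = -21 + (61) = 40

Answer: 40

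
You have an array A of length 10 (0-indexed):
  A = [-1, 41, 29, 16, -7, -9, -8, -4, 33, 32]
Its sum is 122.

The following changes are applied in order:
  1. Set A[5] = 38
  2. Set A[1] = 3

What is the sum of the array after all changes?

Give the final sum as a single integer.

Answer: 131

Derivation:
Initial sum: 122
Change 1: A[5] -9 -> 38, delta = 47, sum = 169
Change 2: A[1] 41 -> 3, delta = -38, sum = 131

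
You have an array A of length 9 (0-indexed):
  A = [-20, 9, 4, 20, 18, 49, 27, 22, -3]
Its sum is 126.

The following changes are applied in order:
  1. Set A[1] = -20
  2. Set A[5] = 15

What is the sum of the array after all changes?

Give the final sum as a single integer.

Answer: 63

Derivation:
Initial sum: 126
Change 1: A[1] 9 -> -20, delta = -29, sum = 97
Change 2: A[5] 49 -> 15, delta = -34, sum = 63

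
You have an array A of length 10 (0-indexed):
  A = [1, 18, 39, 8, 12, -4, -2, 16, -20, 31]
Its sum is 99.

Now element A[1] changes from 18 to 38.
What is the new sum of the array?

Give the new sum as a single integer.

Answer: 119

Derivation:
Old value at index 1: 18
New value at index 1: 38
Delta = 38 - 18 = 20
New sum = old_sum + delta = 99 + (20) = 119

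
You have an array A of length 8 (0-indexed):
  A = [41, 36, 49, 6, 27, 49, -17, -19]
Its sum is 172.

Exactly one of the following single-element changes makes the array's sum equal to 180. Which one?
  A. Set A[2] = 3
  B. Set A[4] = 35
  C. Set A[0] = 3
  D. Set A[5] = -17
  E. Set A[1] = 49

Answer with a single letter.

Answer: B

Derivation:
Option A: A[2] 49->3, delta=-46, new_sum=172+(-46)=126
Option B: A[4] 27->35, delta=8, new_sum=172+(8)=180 <-- matches target
Option C: A[0] 41->3, delta=-38, new_sum=172+(-38)=134
Option D: A[5] 49->-17, delta=-66, new_sum=172+(-66)=106
Option E: A[1] 36->49, delta=13, new_sum=172+(13)=185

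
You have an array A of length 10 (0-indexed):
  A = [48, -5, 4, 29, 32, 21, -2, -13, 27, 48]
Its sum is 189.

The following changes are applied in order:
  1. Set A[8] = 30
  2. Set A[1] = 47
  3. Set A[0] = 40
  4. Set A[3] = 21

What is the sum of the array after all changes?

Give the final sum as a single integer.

Answer: 228

Derivation:
Initial sum: 189
Change 1: A[8] 27 -> 30, delta = 3, sum = 192
Change 2: A[1] -5 -> 47, delta = 52, sum = 244
Change 3: A[0] 48 -> 40, delta = -8, sum = 236
Change 4: A[3] 29 -> 21, delta = -8, sum = 228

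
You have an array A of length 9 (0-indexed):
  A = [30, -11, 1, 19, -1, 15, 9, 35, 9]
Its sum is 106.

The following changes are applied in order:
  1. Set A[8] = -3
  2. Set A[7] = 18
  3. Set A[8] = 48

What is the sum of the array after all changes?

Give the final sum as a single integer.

Initial sum: 106
Change 1: A[8] 9 -> -3, delta = -12, sum = 94
Change 2: A[7] 35 -> 18, delta = -17, sum = 77
Change 3: A[8] -3 -> 48, delta = 51, sum = 128

Answer: 128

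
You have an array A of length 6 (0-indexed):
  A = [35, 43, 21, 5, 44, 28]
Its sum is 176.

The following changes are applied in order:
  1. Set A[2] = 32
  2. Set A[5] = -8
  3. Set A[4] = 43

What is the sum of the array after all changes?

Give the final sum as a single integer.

Answer: 150

Derivation:
Initial sum: 176
Change 1: A[2] 21 -> 32, delta = 11, sum = 187
Change 2: A[5] 28 -> -8, delta = -36, sum = 151
Change 3: A[4] 44 -> 43, delta = -1, sum = 150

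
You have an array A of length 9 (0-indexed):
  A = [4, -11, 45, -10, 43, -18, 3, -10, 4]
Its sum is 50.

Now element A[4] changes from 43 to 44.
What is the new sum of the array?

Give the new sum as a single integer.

Old value at index 4: 43
New value at index 4: 44
Delta = 44 - 43 = 1
New sum = old_sum + delta = 50 + (1) = 51

Answer: 51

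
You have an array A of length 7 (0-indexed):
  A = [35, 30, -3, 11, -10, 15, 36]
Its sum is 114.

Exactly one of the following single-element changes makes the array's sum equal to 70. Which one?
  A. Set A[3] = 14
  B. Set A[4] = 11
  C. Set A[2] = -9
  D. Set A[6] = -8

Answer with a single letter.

Answer: D

Derivation:
Option A: A[3] 11->14, delta=3, new_sum=114+(3)=117
Option B: A[4] -10->11, delta=21, new_sum=114+(21)=135
Option C: A[2] -3->-9, delta=-6, new_sum=114+(-6)=108
Option D: A[6] 36->-8, delta=-44, new_sum=114+(-44)=70 <-- matches target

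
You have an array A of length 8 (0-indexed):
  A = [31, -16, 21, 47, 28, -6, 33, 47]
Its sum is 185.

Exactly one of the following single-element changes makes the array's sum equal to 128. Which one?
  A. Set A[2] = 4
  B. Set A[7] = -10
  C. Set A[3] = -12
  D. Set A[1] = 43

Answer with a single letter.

Option A: A[2] 21->4, delta=-17, new_sum=185+(-17)=168
Option B: A[7] 47->-10, delta=-57, new_sum=185+(-57)=128 <-- matches target
Option C: A[3] 47->-12, delta=-59, new_sum=185+(-59)=126
Option D: A[1] -16->43, delta=59, new_sum=185+(59)=244

Answer: B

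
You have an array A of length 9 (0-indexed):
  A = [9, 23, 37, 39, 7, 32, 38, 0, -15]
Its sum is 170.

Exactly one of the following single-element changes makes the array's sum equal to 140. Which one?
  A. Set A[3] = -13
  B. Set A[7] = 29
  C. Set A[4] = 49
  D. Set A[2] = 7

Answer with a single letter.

Option A: A[3] 39->-13, delta=-52, new_sum=170+(-52)=118
Option B: A[7] 0->29, delta=29, new_sum=170+(29)=199
Option C: A[4] 7->49, delta=42, new_sum=170+(42)=212
Option D: A[2] 37->7, delta=-30, new_sum=170+(-30)=140 <-- matches target

Answer: D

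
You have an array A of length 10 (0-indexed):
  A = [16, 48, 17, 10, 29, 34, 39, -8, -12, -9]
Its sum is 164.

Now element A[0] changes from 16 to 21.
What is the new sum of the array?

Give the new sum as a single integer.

Old value at index 0: 16
New value at index 0: 21
Delta = 21 - 16 = 5
New sum = old_sum + delta = 164 + (5) = 169

Answer: 169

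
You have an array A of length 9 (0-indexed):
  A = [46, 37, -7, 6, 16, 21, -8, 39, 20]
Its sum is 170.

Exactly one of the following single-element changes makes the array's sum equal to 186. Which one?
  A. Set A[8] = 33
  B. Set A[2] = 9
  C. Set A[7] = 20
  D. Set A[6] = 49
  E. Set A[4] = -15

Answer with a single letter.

Answer: B

Derivation:
Option A: A[8] 20->33, delta=13, new_sum=170+(13)=183
Option B: A[2] -7->9, delta=16, new_sum=170+(16)=186 <-- matches target
Option C: A[7] 39->20, delta=-19, new_sum=170+(-19)=151
Option D: A[6] -8->49, delta=57, new_sum=170+(57)=227
Option E: A[4] 16->-15, delta=-31, new_sum=170+(-31)=139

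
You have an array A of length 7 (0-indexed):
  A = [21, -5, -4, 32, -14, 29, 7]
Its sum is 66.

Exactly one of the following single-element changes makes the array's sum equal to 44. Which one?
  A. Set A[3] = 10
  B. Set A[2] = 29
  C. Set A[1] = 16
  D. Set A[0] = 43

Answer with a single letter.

Answer: A

Derivation:
Option A: A[3] 32->10, delta=-22, new_sum=66+(-22)=44 <-- matches target
Option B: A[2] -4->29, delta=33, new_sum=66+(33)=99
Option C: A[1] -5->16, delta=21, new_sum=66+(21)=87
Option D: A[0] 21->43, delta=22, new_sum=66+(22)=88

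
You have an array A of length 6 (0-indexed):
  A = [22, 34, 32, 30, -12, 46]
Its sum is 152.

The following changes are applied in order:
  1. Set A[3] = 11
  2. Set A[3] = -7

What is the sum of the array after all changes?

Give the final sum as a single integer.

Initial sum: 152
Change 1: A[3] 30 -> 11, delta = -19, sum = 133
Change 2: A[3] 11 -> -7, delta = -18, sum = 115

Answer: 115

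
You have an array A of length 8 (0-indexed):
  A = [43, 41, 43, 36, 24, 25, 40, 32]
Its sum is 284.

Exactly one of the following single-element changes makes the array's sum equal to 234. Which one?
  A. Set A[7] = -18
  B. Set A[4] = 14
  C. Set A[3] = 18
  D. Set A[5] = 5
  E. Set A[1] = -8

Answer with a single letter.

Answer: A

Derivation:
Option A: A[7] 32->-18, delta=-50, new_sum=284+(-50)=234 <-- matches target
Option B: A[4] 24->14, delta=-10, new_sum=284+(-10)=274
Option C: A[3] 36->18, delta=-18, new_sum=284+(-18)=266
Option D: A[5] 25->5, delta=-20, new_sum=284+(-20)=264
Option E: A[1] 41->-8, delta=-49, new_sum=284+(-49)=235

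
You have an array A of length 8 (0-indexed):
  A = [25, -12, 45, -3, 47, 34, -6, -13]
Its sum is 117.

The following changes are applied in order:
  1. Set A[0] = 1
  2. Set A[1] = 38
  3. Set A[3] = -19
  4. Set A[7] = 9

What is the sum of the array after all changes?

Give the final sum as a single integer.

Answer: 149

Derivation:
Initial sum: 117
Change 1: A[0] 25 -> 1, delta = -24, sum = 93
Change 2: A[1] -12 -> 38, delta = 50, sum = 143
Change 3: A[3] -3 -> -19, delta = -16, sum = 127
Change 4: A[7] -13 -> 9, delta = 22, sum = 149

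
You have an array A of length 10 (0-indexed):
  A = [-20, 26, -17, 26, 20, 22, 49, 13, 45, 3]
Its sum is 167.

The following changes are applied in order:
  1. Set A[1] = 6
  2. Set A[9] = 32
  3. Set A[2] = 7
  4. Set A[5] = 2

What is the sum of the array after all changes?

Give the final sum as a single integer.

Answer: 180

Derivation:
Initial sum: 167
Change 1: A[1] 26 -> 6, delta = -20, sum = 147
Change 2: A[9] 3 -> 32, delta = 29, sum = 176
Change 3: A[2] -17 -> 7, delta = 24, sum = 200
Change 4: A[5] 22 -> 2, delta = -20, sum = 180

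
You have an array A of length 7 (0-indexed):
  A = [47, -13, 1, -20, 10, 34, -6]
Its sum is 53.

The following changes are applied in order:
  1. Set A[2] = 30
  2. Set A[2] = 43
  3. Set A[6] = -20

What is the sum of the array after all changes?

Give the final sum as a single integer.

Answer: 81

Derivation:
Initial sum: 53
Change 1: A[2] 1 -> 30, delta = 29, sum = 82
Change 2: A[2] 30 -> 43, delta = 13, sum = 95
Change 3: A[6] -6 -> -20, delta = -14, sum = 81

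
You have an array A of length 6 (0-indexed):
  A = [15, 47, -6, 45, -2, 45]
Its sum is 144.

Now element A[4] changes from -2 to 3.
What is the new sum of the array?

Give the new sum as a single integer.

Old value at index 4: -2
New value at index 4: 3
Delta = 3 - -2 = 5
New sum = old_sum + delta = 144 + (5) = 149

Answer: 149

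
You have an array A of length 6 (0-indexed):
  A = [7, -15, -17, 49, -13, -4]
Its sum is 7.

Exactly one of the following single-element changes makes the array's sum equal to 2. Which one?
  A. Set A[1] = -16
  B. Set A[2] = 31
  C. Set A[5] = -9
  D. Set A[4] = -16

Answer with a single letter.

Answer: C

Derivation:
Option A: A[1] -15->-16, delta=-1, new_sum=7+(-1)=6
Option B: A[2] -17->31, delta=48, new_sum=7+(48)=55
Option C: A[5] -4->-9, delta=-5, new_sum=7+(-5)=2 <-- matches target
Option D: A[4] -13->-16, delta=-3, new_sum=7+(-3)=4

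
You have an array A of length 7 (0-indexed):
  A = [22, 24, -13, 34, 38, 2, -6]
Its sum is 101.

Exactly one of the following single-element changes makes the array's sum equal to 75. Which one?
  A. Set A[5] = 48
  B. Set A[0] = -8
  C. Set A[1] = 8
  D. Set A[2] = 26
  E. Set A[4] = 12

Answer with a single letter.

Answer: E

Derivation:
Option A: A[5] 2->48, delta=46, new_sum=101+(46)=147
Option B: A[0] 22->-8, delta=-30, new_sum=101+(-30)=71
Option C: A[1] 24->8, delta=-16, new_sum=101+(-16)=85
Option D: A[2] -13->26, delta=39, new_sum=101+(39)=140
Option E: A[4] 38->12, delta=-26, new_sum=101+(-26)=75 <-- matches target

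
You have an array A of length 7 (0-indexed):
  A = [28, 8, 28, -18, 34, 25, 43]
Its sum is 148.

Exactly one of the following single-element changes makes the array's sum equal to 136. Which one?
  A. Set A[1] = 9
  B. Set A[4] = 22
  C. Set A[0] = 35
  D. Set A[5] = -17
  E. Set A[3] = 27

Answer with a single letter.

Answer: B

Derivation:
Option A: A[1] 8->9, delta=1, new_sum=148+(1)=149
Option B: A[4] 34->22, delta=-12, new_sum=148+(-12)=136 <-- matches target
Option C: A[0] 28->35, delta=7, new_sum=148+(7)=155
Option D: A[5] 25->-17, delta=-42, new_sum=148+(-42)=106
Option E: A[3] -18->27, delta=45, new_sum=148+(45)=193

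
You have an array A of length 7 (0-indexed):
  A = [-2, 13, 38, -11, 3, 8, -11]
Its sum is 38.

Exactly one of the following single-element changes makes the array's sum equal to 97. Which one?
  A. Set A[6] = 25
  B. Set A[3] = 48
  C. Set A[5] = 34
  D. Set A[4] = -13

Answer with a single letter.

Answer: B

Derivation:
Option A: A[6] -11->25, delta=36, new_sum=38+(36)=74
Option B: A[3] -11->48, delta=59, new_sum=38+(59)=97 <-- matches target
Option C: A[5] 8->34, delta=26, new_sum=38+(26)=64
Option D: A[4] 3->-13, delta=-16, new_sum=38+(-16)=22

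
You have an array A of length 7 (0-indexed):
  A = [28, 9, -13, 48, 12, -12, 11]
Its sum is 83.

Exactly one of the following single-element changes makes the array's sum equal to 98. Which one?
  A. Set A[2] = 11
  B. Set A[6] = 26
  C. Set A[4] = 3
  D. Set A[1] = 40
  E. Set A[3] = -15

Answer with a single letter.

Answer: B

Derivation:
Option A: A[2] -13->11, delta=24, new_sum=83+(24)=107
Option B: A[6] 11->26, delta=15, new_sum=83+(15)=98 <-- matches target
Option C: A[4] 12->3, delta=-9, new_sum=83+(-9)=74
Option D: A[1] 9->40, delta=31, new_sum=83+(31)=114
Option E: A[3] 48->-15, delta=-63, new_sum=83+(-63)=20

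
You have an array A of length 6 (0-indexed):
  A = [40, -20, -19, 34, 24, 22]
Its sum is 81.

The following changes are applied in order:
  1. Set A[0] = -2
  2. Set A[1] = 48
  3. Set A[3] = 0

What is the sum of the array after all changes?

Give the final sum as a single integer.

Initial sum: 81
Change 1: A[0] 40 -> -2, delta = -42, sum = 39
Change 2: A[1] -20 -> 48, delta = 68, sum = 107
Change 3: A[3] 34 -> 0, delta = -34, sum = 73

Answer: 73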